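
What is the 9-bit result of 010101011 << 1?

Original: 010101011 (decimal 171)
Shift left by 1 position
Append 1 zero on the right
Result: 101010110 (decimal 342)
Equivalent: 171 << 1 = 171 × 2^1 = 342



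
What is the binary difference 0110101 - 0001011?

Method 1 - Direct subtraction (column by column from the right: bit − bit − borrow-in; if negative, add 2 and borrow 1 from the next column):
borrow: 0010100
        0110101
-       0001011
---------------
        0101010

Method 2 - Add two's complement:
Two's complement of 0001011: invert → 1110100, add 1 → 1110101
  0110101
+ 1110101
---------
 10101010  (end carry out of the top bit = 1)
Discarding the end carry: 0101010
Decimal check:
  0110101 = 32 + 16 + 4 + 1 = 53
  0001011 = 8 + 2 + 1 = 11
  53 - 11 = 42, and 0101010 = 32 + 8 + 2 = 42 ✓



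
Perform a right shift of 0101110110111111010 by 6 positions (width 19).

Original: 0101110110111111010 (decimal 191994)
Shift right by 6 positions
Drop the 6 low bits; fill with zeros on the left
Result: 0000000101110110111 (decimal 2999)
Equivalent: 191994 >> 6 = 191994 ÷ 2^6 = 2999



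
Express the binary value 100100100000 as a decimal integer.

Sum of powers of 2 for each 1-bit:
2^5 + 2^8 + 2^11
= 32 + 256 + 2048
= 2336



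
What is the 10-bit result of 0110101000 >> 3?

Original: 0110101000 (decimal 424)
Shift right by 3 positions
Drop the 3 low bits; fill with zeros on the left
Result: 0000110101 (decimal 53)
Equivalent: 424 >> 3 = 424 ÷ 2^3 = 53



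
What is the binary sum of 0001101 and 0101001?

Add column by column from the right: bit + bit + carry-in; write the sum mod 2, carry 1 when the sum is 2 or 3.
carry:  0010010
        0001101
+       0101001
---------------
       00110110
(the carry out of the leftmost column, 0, becomes the leading bit)
Decimal check:
  0001101 = 8 + 4 + 1 = 13
  0101001 = 32 + 8 + 1 = 41
  13 + 41 = 54, and 00110110 = 32 + 16 + 4 + 2 = 54 ✓



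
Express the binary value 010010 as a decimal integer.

Sum of powers of 2 for each 1-bit:
2^1 + 2^4
= 2 + 16
= 18



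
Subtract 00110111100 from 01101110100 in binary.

Method 1 - Direct subtraction (column by column from the right: bit − bit − borrow-in; if negative, add 2 and borrow 1 from the next column):
borrow: 01101110000
        01101110100
-       00110111100
-------------------
        00110111000

Method 2 - Add two's complement:
Two's complement of 00110111100: invert → 11001000011, add 1 → 11001000100
  01101110100
+ 11001000100
-------------
 100110111000  (end carry out of the top bit = 1)
Discarding the end carry: 00110111000
Decimal check:
  01101110100 = 512 + 256 + 64 + 32 + 16 + 4 = 884
  00110111100 = 256 + 128 + 32 + 16 + 8 + 4 = 444
  884 - 444 = 440, and 00110111000 = 256 + 128 + 32 + 16 + 8 = 440 ✓



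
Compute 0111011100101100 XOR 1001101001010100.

XOR: 1 when bits differ
  0111011100101100
^ 1001101001010100
------------------
  1110110101111000
Decimal: 30508 ^ 39508 = 60792



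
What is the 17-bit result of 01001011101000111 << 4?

Original: 01001011101000111 (decimal 38727)
Shift left by 4 positions
Append 4 zeros on the right and drop the 4 high bits that overflow the 17-bit width
Result: 10111010001110000 (decimal 95344)
Equivalent: 38727 << 4 = 38727 × 2^4 = 619632, truncated to 17 bits = 95344



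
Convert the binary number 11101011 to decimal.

Sum of powers of 2 for each 1-bit:
2^0 + 2^1 + 2^3 + 2^5 + 2^6 + 2^7
= 1 + 2 + 8 + 32 + 64 + 128
= 235



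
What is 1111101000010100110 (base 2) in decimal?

Sum of powers of 2 for each 1-bit:
2^1 + 2^2 + 2^5 + 2^7 + 2^12 + 2^14 + 2^15 + 2^16 + 2^17 + 2^18
= 2 + 4 + 32 + 128 + 4096 + 16384 + 32768 + 65536 + 131072 + 262144
= 512166



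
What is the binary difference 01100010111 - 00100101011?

Method 1 - Direct subtraction (column by column from the right: bit − bit − borrow-in; if negative, add 2 and borrow 1 from the next column):
borrow: 01111010000
        01100010111
-       00100101011
-------------------
        00111101100

Method 2 - Add two's complement:
Two's complement of 00100101011: invert → 11011010100, add 1 → 11011010101
  01100010111
+ 11011010101
-------------
 100111101100  (end carry out of the top bit = 1)
Discarding the end carry: 00111101100
Decimal check:
  01100010111 = 512 + 256 + 16 + 4 + 2 + 1 = 791
  00100101011 = 256 + 32 + 8 + 2 + 1 = 299
  791 - 299 = 492, and 00111101100 = 256 + 128 + 64 + 32 + 8 + 4 = 492 ✓



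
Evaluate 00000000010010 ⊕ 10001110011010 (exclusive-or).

XOR: 1 when bits differ
  00000000010010
^ 10001110011010
----------------
  10001110001000
Decimal: 18 ^ 9114 = 9096



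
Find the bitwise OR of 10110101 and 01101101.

OR: 1 when either bit is 1
  10110101
| 01101101
----------
  11111101
Decimal: 181 | 109 = 253



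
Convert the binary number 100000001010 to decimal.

Sum of powers of 2 for each 1-bit:
2^1 + 2^3 + 2^11
= 2 + 8 + 2048
= 2058



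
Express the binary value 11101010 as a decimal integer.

Sum of powers of 2 for each 1-bit:
2^1 + 2^3 + 2^5 + 2^6 + 2^7
= 2 + 8 + 32 + 64 + 128
= 234



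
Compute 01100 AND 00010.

AND: 1 only when both bits are 1
  01100
& 00010
-------
  00000
Decimal: 12 & 2 = 0



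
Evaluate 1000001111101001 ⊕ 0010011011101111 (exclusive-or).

XOR: 1 when bits differ
  1000001111101001
^ 0010011011101111
------------------
  1010010100000110
Decimal: 33769 ^ 9967 = 42246



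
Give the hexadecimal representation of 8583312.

Using repeated division by 16 (digits 10–15 are A–F):
8583312 ÷ 16 = 536457 remainder 0
536457 ÷ 16 = 33528 remainder 9
33528 ÷ 16 = 2095 remainder 8
2095 ÷ 16 = 130 remainder 15 (F)
130 ÷ 16 = 8 remainder 2
8 ÷ 16 = 0 remainder 8
Reading remainders bottom to top: 82F890



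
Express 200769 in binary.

Using repeated division by 2:
200769 ÷ 2 = 100384 remainder 1
100384 ÷ 2 = 50192 remainder 0
50192 ÷ 2 = 25096 remainder 0
25096 ÷ 2 = 12548 remainder 0
12548 ÷ 2 = 6274 remainder 0
6274 ÷ 2 = 3137 remainder 0
3137 ÷ 2 = 1568 remainder 1
1568 ÷ 2 = 784 remainder 0
784 ÷ 2 = 392 remainder 0
392 ÷ 2 = 196 remainder 0
196 ÷ 2 = 98 remainder 0
98 ÷ 2 = 49 remainder 0
49 ÷ 2 = 24 remainder 1
24 ÷ 2 = 12 remainder 0
12 ÷ 2 = 6 remainder 0
6 ÷ 2 = 3 remainder 0
3 ÷ 2 = 1 remainder 1
1 ÷ 2 = 0 remainder 1
Reading remainders bottom to top: 110001000001000001



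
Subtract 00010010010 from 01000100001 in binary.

Method 1 - Direct subtraction (column by column from the right: bit − bit − borrow-in; if negative, add 2 and borrow 1 from the next column):
borrow: 01100111100
        01000100001
-       00010010010
-------------------
        00110001111

Method 2 - Add two's complement:
Two's complement of 00010010010: invert → 11101101101, add 1 → 11101101110
  01000100001
+ 11101101110
-------------
 100110001111  (end carry out of the top bit = 1)
Discarding the end carry: 00110001111
Decimal check:
  01000100001 = 512 + 32 + 1 = 545
  00010010010 = 128 + 16 + 2 = 146
  545 - 146 = 399, and 00110001111 = 256 + 128 + 8 + 4 + 2 + 1 = 399 ✓



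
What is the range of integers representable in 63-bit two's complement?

For 63-bit two's complement:
Minimum: -2^62 = -4611686018427387904
Maximum: 2^62 - 1 = 4611686018427387903



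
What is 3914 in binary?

Using repeated division by 2:
3914 ÷ 2 = 1957 remainder 0
1957 ÷ 2 = 978 remainder 1
978 ÷ 2 = 489 remainder 0
489 ÷ 2 = 244 remainder 1
244 ÷ 2 = 122 remainder 0
122 ÷ 2 = 61 remainder 0
61 ÷ 2 = 30 remainder 1
30 ÷ 2 = 15 remainder 0
15 ÷ 2 = 7 remainder 1
7 ÷ 2 = 3 remainder 1
3 ÷ 2 = 1 remainder 1
1 ÷ 2 = 0 remainder 1
Reading remainders bottom to top: 111101001010



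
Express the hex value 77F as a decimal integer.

Expand by place value (powers of 16):
Digit values: F = 15
77F = 7 × 16^2 + 7 × 16^1 + 15 × 16^0
= 7 × 256 + 7 × 16 + 15 × 1
= 1792 + 112 + 15
= 1919



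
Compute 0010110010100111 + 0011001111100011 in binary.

Add column by column from the right: bit + bit + carry-in; write the sum mod 2, carry 1 when the sum is 2 or 3.
carry:  0111111111001110
        0010110010100111
+       0011001111100011
------------------------
       00110000010001010
(the carry out of the leftmost column, 0, becomes the leading bit)
Decimal check:
  0010110010100111 = 8192 + 2048 + 1024 + 128 + 32 + 4 + 2 + 1 = 11431
  0011001111100011 = 8192 + 4096 + 512 + 256 + 128 + 64 + 32 + 2 + 1 = 13283
  11431 + 13283 = 24714, and 00110000010001010 = 16384 + 8192 + 128 + 8 + 2 = 24714 ✓



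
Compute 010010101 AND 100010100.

AND: 1 only when both bits are 1
  010010101
& 100010100
-----------
  000010100
Decimal: 149 & 276 = 20



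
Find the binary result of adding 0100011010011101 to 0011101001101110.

Add column by column from the right: bit + bit + carry-in; write the sum mod 2, carry 1 when the sum is 2 or 3.
carry:  1111110111111000
        0100011010011101
+       0011101001101110
------------------------
       01000000100001011
(the carry out of the leftmost column, 0, becomes the leading bit)
Decimal check:
  0100011010011101 = 16384 + 1024 + 512 + 128 + 16 + 8 + 4 + 1 = 18077
  0011101001101110 = 8192 + 4096 + 2048 + 512 + 64 + 32 + 8 + 4 + 2 = 14958
  18077 + 14958 = 33035, and 01000000100001011 = 32768 + 256 + 8 + 2 + 1 = 33035 ✓



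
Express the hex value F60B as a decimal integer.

Expand by place value (powers of 16):
Digit values: F = 15, B = 11
F60B = 15 × 16^3 + 6 × 16^2 + 0 × 16^1 + 11 × 16^0
= 15 × 4096 + 6 × 256 + 0 × 16 + 11 × 1
= 61440 + 1536 + 0 + 11
= 62987



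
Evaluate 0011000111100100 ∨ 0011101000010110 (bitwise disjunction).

OR: 1 when either bit is 1
  0011000111100100
| 0011101000010110
------------------
  0011101111110110
Decimal: 12772 | 14870 = 15350



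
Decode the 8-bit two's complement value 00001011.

Binary: 00001011
Sign bit: 0 (non-negative)
Read directly as an unsigned value:
00001011 = 8 + 2 + 1 = 11
Value: 11



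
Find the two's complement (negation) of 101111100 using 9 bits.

Original (sign bit 1, negative): 101111100
Step 1 - Invert all bits: 010000011
Step 2 - Add 1: 010000100
Verification: 101111100 + 010000100 = 1000000000; discarding the end carry (carry out of the top bit) leaves the 9-bit value 000000000, as required for x + (-x)



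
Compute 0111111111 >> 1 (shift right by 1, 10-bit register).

Original: 0111111111 (decimal 511)
Shift right by 1 position
Drop the 1 low bit; fill with zero on the left
Result: 0011111111 (decimal 255)
Equivalent: 511 >> 1 = 511 ÷ 2^1 = 255



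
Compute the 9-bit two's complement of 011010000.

Original: 011010000
Step 1 - Invert all bits: 100101111
Step 2 - Add 1: 100110000
Verification: 011010000 + 100110000 = 1000000000; discarding the end carry (carry out of the top bit) leaves the 9-bit value 000000000, as required for x + (-x)



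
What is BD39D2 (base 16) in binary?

Convert each hex digit to 4 bits:
  B = 1011
  D = 1101
  3 = 0011
  9 = 1001
  D = 1101
  2 = 0010
Concatenate: 101111010011100111010010



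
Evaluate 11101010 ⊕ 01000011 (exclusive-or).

XOR: 1 when bits differ
  11101010
^ 01000011
----------
  10101001
Decimal: 234 ^ 67 = 169



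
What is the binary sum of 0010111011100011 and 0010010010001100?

Add column by column from the right: bit + bit + carry-in; write the sum mod 2, carry 1 when the sum is 2 or 3.
carry:  0101100100000000
        0010111011100011
+       0010010010001100
------------------------
       00101001101101111
(the carry out of the leftmost column, 0, becomes the leading bit)
Decimal check:
  0010111011100011 = 8192 + 2048 + 1024 + 512 + 128 + 64 + 32 + 2 + 1 = 12003
  0010010010001100 = 8192 + 1024 + 128 + 8 + 4 = 9356
  12003 + 9356 = 21359, and 00101001101101111 = 16384 + 4096 + 512 + 256 + 64 + 32 + 8 + 4 + 2 + 1 = 21359 ✓



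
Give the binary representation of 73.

Using repeated division by 2:
73 ÷ 2 = 36 remainder 1
36 ÷ 2 = 18 remainder 0
18 ÷ 2 = 9 remainder 0
9 ÷ 2 = 4 remainder 1
4 ÷ 2 = 2 remainder 0
2 ÷ 2 = 1 remainder 0
1 ÷ 2 = 0 remainder 1
Reading remainders bottom to top: 1001001



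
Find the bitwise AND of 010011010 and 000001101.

AND: 1 only when both bits are 1
  010011010
& 000001101
-----------
  000001000
Decimal: 154 & 13 = 8



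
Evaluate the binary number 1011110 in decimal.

Sum of powers of 2 for each 1-bit:
2^1 + 2^2 + 2^3 + 2^4 + 2^6
= 2 + 4 + 8 + 16 + 64
= 94



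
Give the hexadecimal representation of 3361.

Using repeated division by 16 (digits 10–15 are A–F):
3361 ÷ 16 = 210 remainder 1
210 ÷ 16 = 13 remainder 2
13 ÷ 16 = 0 remainder 13 (D)
Reading remainders bottom to top: D21



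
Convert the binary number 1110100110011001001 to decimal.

Sum of powers of 2 for each 1-bit:
2^0 + 2^3 + 2^6 + 2^7 + 2^10 + 2^11 + 2^14 + 2^16 + 2^17 + 2^18
= 1 + 8 + 64 + 128 + 1024 + 2048 + 16384 + 65536 + 131072 + 262144
= 478409



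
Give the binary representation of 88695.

Using repeated division by 2:
88695 ÷ 2 = 44347 remainder 1
44347 ÷ 2 = 22173 remainder 1
22173 ÷ 2 = 11086 remainder 1
11086 ÷ 2 = 5543 remainder 0
5543 ÷ 2 = 2771 remainder 1
2771 ÷ 2 = 1385 remainder 1
1385 ÷ 2 = 692 remainder 1
692 ÷ 2 = 346 remainder 0
346 ÷ 2 = 173 remainder 0
173 ÷ 2 = 86 remainder 1
86 ÷ 2 = 43 remainder 0
43 ÷ 2 = 21 remainder 1
21 ÷ 2 = 10 remainder 1
10 ÷ 2 = 5 remainder 0
5 ÷ 2 = 2 remainder 1
2 ÷ 2 = 1 remainder 0
1 ÷ 2 = 0 remainder 1
Reading remainders bottom to top: 10101101001110111



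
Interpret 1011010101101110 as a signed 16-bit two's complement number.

Binary: 1011010101101110
Sign bit: 1 (negative)
Invert: 0100101010010001
Add 1:  0100101010010010
Magnitude: 0100101010010010 = 16384 + 2048 + 512 + 128 + 16 + 2 = 19090
Value: -19090



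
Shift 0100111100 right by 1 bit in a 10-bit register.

Original: 0100111100 (decimal 316)
Shift right by 1 position
Drop the 1 low bit; fill with zero on the left
Result: 0010011110 (decimal 158)
Equivalent: 316 >> 1 = 316 ÷ 2^1 = 158



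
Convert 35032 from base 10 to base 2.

Using repeated division by 2:
35032 ÷ 2 = 17516 remainder 0
17516 ÷ 2 = 8758 remainder 0
8758 ÷ 2 = 4379 remainder 0
4379 ÷ 2 = 2189 remainder 1
2189 ÷ 2 = 1094 remainder 1
1094 ÷ 2 = 547 remainder 0
547 ÷ 2 = 273 remainder 1
273 ÷ 2 = 136 remainder 1
136 ÷ 2 = 68 remainder 0
68 ÷ 2 = 34 remainder 0
34 ÷ 2 = 17 remainder 0
17 ÷ 2 = 8 remainder 1
8 ÷ 2 = 4 remainder 0
4 ÷ 2 = 2 remainder 0
2 ÷ 2 = 1 remainder 0
1 ÷ 2 = 0 remainder 1
Reading remainders bottom to top: 1000100011011000



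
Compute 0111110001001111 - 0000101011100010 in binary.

Method 1 - Direct subtraction (column by column from the right: bit − bit − borrow-in; if negative, add 2 and borrow 1 from the next column):
borrow: 0000011111000000
        0111110001001111
-       0000101011100010
------------------------
        0111000101101101

Method 2 - Add two's complement:
Two's complement of 0000101011100010: invert → 1111010100011101, add 1 → 1111010100011110
  0111110001001111
+ 1111010100011110
------------------
 10111000101101101  (end carry out of the top bit = 1)
Discarding the end carry: 0111000101101101
Decimal check:
  0111110001001111 = 16384 + 8192 + 4096 + 2048 + 1024 + 64 + 8 + 4 + 2 + 1 = 31823
  0000101011100010 = 2048 + 512 + 128 + 64 + 32 + 2 = 2786
  31823 - 2786 = 29037, and 0111000101101101 = 16384 + 8192 + 4096 + 256 + 64 + 32 + 8 + 4 + 1 = 29037 ✓



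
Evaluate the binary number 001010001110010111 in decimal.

Sum of powers of 2 for each 1-bit:
2^0 + 2^1 + 2^2 + 2^4 + 2^7 + 2^8 + 2^9 + 2^13 + 2^15
= 1 + 2 + 4 + 16 + 128 + 256 + 512 + 8192 + 32768
= 41879



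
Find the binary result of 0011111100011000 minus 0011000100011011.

Method 1 - Direct subtraction (column by column from the right: bit − bit − borrow-in; if negative, add 2 and borrow 1 from the next column):
borrow: 0000001111111110
        0011111100011000
-       0011000100011011
------------------------
        0000110111111101

Method 2 - Add two's complement:
Two's complement of 0011000100011011: invert → 1100111011100100, add 1 → 1100111011100101
  0011111100011000
+ 1100111011100101
------------------
 10000110111111101  (end carry out of the top bit = 1)
Discarding the end carry: 0000110111111101
Decimal check:
  0011111100011000 = 8192 + 4096 + 2048 + 1024 + 512 + 256 + 16 + 8 = 16152
  0011000100011011 = 8192 + 4096 + 256 + 16 + 8 + 2 + 1 = 12571
  16152 - 12571 = 3581, and 0000110111111101 = 2048 + 1024 + 256 + 128 + 64 + 32 + 16 + 8 + 4 + 1 = 3581 ✓



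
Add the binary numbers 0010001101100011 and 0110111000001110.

Add column by column from the right: bit + bit + carry-in; write the sum mod 2, carry 1 when the sum is 2 or 3.
carry:  1101110000011100
        0010001101100011
+       0110111000001110
------------------------
       01001000101110001
(the carry out of the leftmost column, 0, becomes the leading bit)
Decimal check:
  0010001101100011 = 8192 + 512 + 256 + 64 + 32 + 2 + 1 = 9059
  0110111000001110 = 16384 + 8192 + 2048 + 1024 + 512 + 8 + 4 + 2 = 28174
  9059 + 28174 = 37233, and 01001000101110001 = 32768 + 4096 + 256 + 64 + 32 + 16 + 1 = 37233 ✓



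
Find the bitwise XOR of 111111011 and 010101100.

XOR: 1 when bits differ
  111111011
^ 010101100
-----------
  101010111
Decimal: 507 ^ 172 = 343



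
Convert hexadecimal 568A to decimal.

Expand by place value (powers of 16):
Digit values: A = 10
568A = 5 × 16^3 + 6 × 16^2 + 8 × 16^1 + 10 × 16^0
= 5 × 4096 + 6 × 256 + 8 × 16 + 10 × 1
= 20480 + 1536 + 128 + 10
= 22154



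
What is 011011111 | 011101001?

OR: 1 when either bit is 1
  011011111
| 011101001
-----------
  011111111
Decimal: 223 | 233 = 255



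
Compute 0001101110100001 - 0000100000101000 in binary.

Method 1 - Direct subtraction (column by column from the right: bit − bit − borrow-in; if negative, add 2 and borrow 1 from the next column):
borrow: 0000000011110000
        0001101110100001
-       0000100000101000
------------------------
        0001001101111001

Method 2 - Add two's complement:
Two's complement of 0000100000101000: invert → 1111011111010111, add 1 → 1111011111011000
  0001101110100001
+ 1111011111011000
------------------
 10001001101111001  (end carry out of the top bit = 1)
Discarding the end carry: 0001001101111001
Decimal check:
  0001101110100001 = 4096 + 2048 + 512 + 256 + 128 + 32 + 1 = 7073
  0000100000101000 = 2048 + 32 + 8 = 2088
  7073 - 2088 = 4985, and 0001001101111001 = 4096 + 512 + 256 + 64 + 32 + 16 + 8 + 1 = 4985 ✓



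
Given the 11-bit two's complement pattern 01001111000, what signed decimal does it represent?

Binary: 01001111000
Sign bit: 0 (non-negative)
Read directly as an unsigned value:
01001111000 = 512 + 64 + 32 + 16 + 8 = 632
Value: 632



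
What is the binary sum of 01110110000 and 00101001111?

Add column by column from the right: bit + bit + carry-in; write the sum mod 2, carry 1 when the sum is 2 or 3.
carry:  11000000000
        01110110000
+       00101001111
-------------------
       010011111111
(the carry out of the leftmost column, 0, becomes the leading bit)
Decimal check:
  01110110000 = 512 + 256 + 128 + 32 + 16 = 944
  00101001111 = 256 + 64 + 8 + 4 + 2 + 1 = 335
  944 + 335 = 1279, and 010011111111 = 1024 + 128 + 64 + 32 + 16 + 8 + 4 + 2 + 1 = 1279 ✓



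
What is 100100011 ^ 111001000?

XOR: 1 when bits differ
  100100011
^ 111001000
-----------
  011101011
Decimal: 291 ^ 456 = 235



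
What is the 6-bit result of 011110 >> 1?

Original: 011110 (decimal 30)
Shift right by 1 position
Drop the 1 low bit; fill with zero on the left
Result: 001111 (decimal 15)
Equivalent: 30 >> 1 = 30 ÷ 2^1 = 15



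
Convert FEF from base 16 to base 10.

Expand by place value (powers of 16):
Digit values: F = 15, E = 14
FEF = 15 × 16^2 + 14 × 16^1 + 15 × 16^0
= 15 × 256 + 14 × 16 + 15 × 1
= 3840 + 224 + 15
= 4079



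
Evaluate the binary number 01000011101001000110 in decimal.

Sum of powers of 2 for each 1-bit:
2^1 + 2^2 + 2^6 + 2^9 + 2^11 + 2^12 + 2^13 + 2^18
= 2 + 4 + 64 + 512 + 2048 + 4096 + 8192 + 262144
= 277062



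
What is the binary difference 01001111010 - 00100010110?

Method 1 - Direct subtraction (column by column from the right: bit − bit − borrow-in; if negative, add 2 and borrow 1 from the next column):
borrow: 01000001000
        01001111010
-       00100010110
-------------------
        00101100100

Method 2 - Add two's complement:
Two's complement of 00100010110: invert → 11011101001, add 1 → 11011101010
  01001111010
+ 11011101010
-------------
 100101100100  (end carry out of the top bit = 1)
Discarding the end carry: 00101100100
Decimal check:
  01001111010 = 512 + 64 + 32 + 16 + 8 + 2 = 634
  00100010110 = 256 + 16 + 4 + 2 = 278
  634 - 278 = 356, and 00101100100 = 256 + 64 + 32 + 4 = 356 ✓



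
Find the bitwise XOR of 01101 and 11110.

XOR: 1 when bits differ
  01101
^ 11110
-------
  10011
Decimal: 13 ^ 30 = 19



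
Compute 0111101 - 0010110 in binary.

Method 1 - Direct subtraction (column by column from the right: bit − bit − borrow-in; if negative, add 2 and borrow 1 from the next column):
borrow: 0001100
        0111101
-       0010110
---------------
        0100111

Method 2 - Add two's complement:
Two's complement of 0010110: invert → 1101001, add 1 → 1101010
  0111101
+ 1101010
---------
 10100111  (end carry out of the top bit = 1)
Discarding the end carry: 0100111
Decimal check:
  0111101 = 32 + 16 + 8 + 4 + 1 = 61
  0010110 = 16 + 4 + 2 = 22
  61 - 22 = 39, and 0100111 = 32 + 4 + 2 + 1 = 39 ✓



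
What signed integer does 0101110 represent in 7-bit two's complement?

Binary: 0101110
Sign bit: 0 (non-negative)
Read directly as an unsigned value:
0101110 = 32 + 8 + 4 + 2 = 46
Value: 46



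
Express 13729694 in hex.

Using repeated division by 16 (digits 10–15 are A–F):
13729694 ÷ 16 = 858105 remainder 14 (E)
858105 ÷ 16 = 53631 remainder 9
53631 ÷ 16 = 3351 remainder 15 (F)
3351 ÷ 16 = 209 remainder 7
209 ÷ 16 = 13 remainder 1
13 ÷ 16 = 0 remainder 13 (D)
Reading remainders bottom to top: D17F9E



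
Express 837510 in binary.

Using repeated division by 2:
837510 ÷ 2 = 418755 remainder 0
418755 ÷ 2 = 209377 remainder 1
209377 ÷ 2 = 104688 remainder 1
104688 ÷ 2 = 52344 remainder 0
52344 ÷ 2 = 26172 remainder 0
26172 ÷ 2 = 13086 remainder 0
13086 ÷ 2 = 6543 remainder 0
6543 ÷ 2 = 3271 remainder 1
3271 ÷ 2 = 1635 remainder 1
1635 ÷ 2 = 817 remainder 1
817 ÷ 2 = 408 remainder 1
408 ÷ 2 = 204 remainder 0
204 ÷ 2 = 102 remainder 0
102 ÷ 2 = 51 remainder 0
51 ÷ 2 = 25 remainder 1
25 ÷ 2 = 12 remainder 1
12 ÷ 2 = 6 remainder 0
6 ÷ 2 = 3 remainder 0
3 ÷ 2 = 1 remainder 1
1 ÷ 2 = 0 remainder 1
Reading remainders bottom to top: 11001100011110000110



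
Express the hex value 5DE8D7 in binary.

Convert each hex digit to 4 bits:
  5 = 0101
  D = 1101
  E = 1110
  8 = 1000
  D = 1101
  7 = 0111
Concatenate: 010111011110100011010111



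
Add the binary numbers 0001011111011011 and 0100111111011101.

Add column by column from the right: bit + bit + carry-in; write the sum mod 2, carry 1 when the sum is 2 or 3.
carry:  0011111110111110
        0001011111011011
+       0100111111011101
------------------------
       00110011110111000
(the carry out of the leftmost column, 0, becomes the leading bit)
Decimal check:
  0001011111011011 = 4096 + 1024 + 512 + 256 + 128 + 64 + 16 + 8 + 2 + 1 = 6107
  0100111111011101 = 16384 + 2048 + 1024 + 512 + 256 + 128 + 64 + 16 + 8 + 4 + 1 = 20445
  6107 + 20445 = 26552, and 00110011110111000 = 16384 + 8192 + 1024 + 512 + 256 + 128 + 32 + 16 + 8 = 26552 ✓



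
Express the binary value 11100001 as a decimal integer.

Sum of powers of 2 for each 1-bit:
2^0 + 2^5 + 2^6 + 2^7
= 1 + 32 + 64 + 128
= 225



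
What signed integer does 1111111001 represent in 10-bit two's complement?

Binary: 1111111001
Sign bit: 1 (negative)
Invert: 0000000110
Add 1:  0000000111
Magnitude: 0000000111 = 4 + 2 + 1 = 7
Value: -7



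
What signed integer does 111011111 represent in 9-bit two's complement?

Binary: 111011111
Sign bit: 1 (negative)
Invert: 000100000
Add 1:  000100001
Magnitude: 000100001 = 32 + 1 = 33
Value: -33



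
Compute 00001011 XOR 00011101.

XOR: 1 when bits differ
  00001011
^ 00011101
----------
  00010110
Decimal: 11 ^ 29 = 22



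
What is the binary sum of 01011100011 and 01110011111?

Add column by column from the right: bit + bit + carry-in; write the sum mod 2, carry 1 when the sum is 2 or 3.
carry:  11111111110
        01011100011
+       01110011111
-------------------
       011010000010
(the carry out of the leftmost column, 0, becomes the leading bit)
Decimal check:
  01011100011 = 512 + 128 + 64 + 32 + 2 + 1 = 739
  01110011111 = 512 + 256 + 128 + 16 + 8 + 4 + 2 + 1 = 927
  739 + 927 = 1666, and 011010000010 = 1024 + 512 + 128 + 2 = 1666 ✓



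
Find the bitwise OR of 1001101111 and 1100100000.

OR: 1 when either bit is 1
  1001101111
| 1100100000
------------
  1101101111
Decimal: 623 | 800 = 879



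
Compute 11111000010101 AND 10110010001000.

AND: 1 only when both bits are 1
  11111000010101
& 10110010001000
----------------
  10110000000000
Decimal: 15893 & 11400 = 11264



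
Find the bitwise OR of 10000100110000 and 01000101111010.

OR: 1 when either bit is 1
  10000100110000
| 01000101111010
----------------
  11000101111010
Decimal: 8496 | 4474 = 12666



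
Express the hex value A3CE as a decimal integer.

Expand by place value (powers of 16):
Digit values: A = 10, C = 12, E = 14
A3CE = 10 × 16^3 + 3 × 16^2 + 12 × 16^1 + 14 × 16^0
= 10 × 4096 + 3 × 256 + 12 × 16 + 14 × 1
= 40960 + 768 + 192 + 14
= 41934



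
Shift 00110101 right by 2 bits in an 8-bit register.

Original: 00110101 (decimal 53)
Shift right by 2 positions
Drop the 2 low bits; fill with zeros on the left
Result: 00001101 (decimal 13)
Equivalent: 53 >> 2 = 53 ÷ 2^2 = 13



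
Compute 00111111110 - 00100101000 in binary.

Method 1 - Direct subtraction (column by column from the right: bit − bit − borrow-in; if negative, add 2 and borrow 1 from the next column):
borrow: 00000000000
        00111111110
-       00100101000
-------------------
        00011010110

Method 2 - Add two's complement:
Two's complement of 00100101000: invert → 11011010111, add 1 → 11011011000
  00111111110
+ 11011011000
-------------
 100011010110  (end carry out of the top bit = 1)
Discarding the end carry: 00011010110
Decimal check:
  00111111110 = 256 + 128 + 64 + 32 + 16 + 8 + 4 + 2 = 510
  00100101000 = 256 + 32 + 8 = 296
  510 - 296 = 214, and 00011010110 = 128 + 64 + 16 + 4 + 2 = 214 ✓



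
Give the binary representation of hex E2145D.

Convert each hex digit to 4 bits:
  E = 1110
  2 = 0010
  1 = 0001
  4 = 0100
  5 = 0101
  D = 1101
Concatenate: 111000100001010001011101



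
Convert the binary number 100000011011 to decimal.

Sum of powers of 2 for each 1-bit:
2^0 + 2^1 + 2^3 + 2^4 + 2^11
= 1 + 2 + 8 + 16 + 2048
= 2075



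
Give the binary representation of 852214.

Using repeated division by 2:
852214 ÷ 2 = 426107 remainder 0
426107 ÷ 2 = 213053 remainder 1
213053 ÷ 2 = 106526 remainder 1
106526 ÷ 2 = 53263 remainder 0
53263 ÷ 2 = 26631 remainder 1
26631 ÷ 2 = 13315 remainder 1
13315 ÷ 2 = 6657 remainder 1
6657 ÷ 2 = 3328 remainder 1
3328 ÷ 2 = 1664 remainder 0
1664 ÷ 2 = 832 remainder 0
832 ÷ 2 = 416 remainder 0
416 ÷ 2 = 208 remainder 0
208 ÷ 2 = 104 remainder 0
104 ÷ 2 = 52 remainder 0
52 ÷ 2 = 26 remainder 0
26 ÷ 2 = 13 remainder 0
13 ÷ 2 = 6 remainder 1
6 ÷ 2 = 3 remainder 0
3 ÷ 2 = 1 remainder 1
1 ÷ 2 = 0 remainder 1
Reading remainders bottom to top: 11010000000011110110



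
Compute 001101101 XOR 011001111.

XOR: 1 when bits differ
  001101101
^ 011001111
-----------
  010100010
Decimal: 109 ^ 207 = 162



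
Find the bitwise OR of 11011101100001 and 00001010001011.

OR: 1 when either bit is 1
  11011101100001
| 00001010001011
----------------
  11011111101011
Decimal: 14177 | 651 = 14315



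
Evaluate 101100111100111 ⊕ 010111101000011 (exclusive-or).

XOR: 1 when bits differ
  101100111100111
^ 010111101000011
-----------------
  111011010100100
Decimal: 23015 ^ 12099 = 30372



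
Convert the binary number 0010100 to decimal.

Sum of powers of 2 for each 1-bit:
2^2 + 2^4
= 4 + 16
= 20



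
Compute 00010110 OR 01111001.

OR: 1 when either bit is 1
  00010110
| 01111001
----------
  01111111
Decimal: 22 | 121 = 127



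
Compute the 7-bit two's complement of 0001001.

Original: 0001001
Step 1 - Invert all bits: 1110110
Step 2 - Add 1: 1110111
Verification: 0001001 + 1110111 = 10000000; discarding the end carry (carry out of the top bit) leaves the 7-bit value 0000000, as required for x + (-x)



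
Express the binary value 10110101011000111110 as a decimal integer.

Sum of powers of 2 for each 1-bit:
2^1 + 2^2 + 2^3 + 2^4 + 2^5 + 2^9 + 2^10 + 2^12 + 2^14 + 2^16 + 2^17 + 2^19
= 2 + 4 + 8 + 16 + 32 + 512 + 1024 + 4096 + 16384 + 65536 + 131072 + 524288
= 742974



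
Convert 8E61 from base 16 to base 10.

Expand by place value (powers of 16):
Digit values: E = 14
8E61 = 8 × 16^3 + 14 × 16^2 + 6 × 16^1 + 1 × 16^0
= 8 × 4096 + 14 × 256 + 6 × 16 + 1 × 1
= 32768 + 3584 + 96 + 1
= 36449



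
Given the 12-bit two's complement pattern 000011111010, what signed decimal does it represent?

Binary: 000011111010
Sign bit: 0 (non-negative)
Read directly as an unsigned value:
000011111010 = 128 + 64 + 32 + 16 + 8 + 2 = 250
Value: 250



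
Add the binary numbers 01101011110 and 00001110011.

Add column by column from the right: bit + bit + carry-in; write the sum mod 2, carry 1 when the sum is 2 or 3.
carry:  00011111100
        01101011110
+       00001110011
-------------------
       001111010001
(the carry out of the leftmost column, 0, becomes the leading bit)
Decimal check:
  01101011110 = 512 + 256 + 64 + 16 + 8 + 4 + 2 = 862
  00001110011 = 64 + 32 + 16 + 2 + 1 = 115
  862 + 115 = 977, and 001111010001 = 512 + 256 + 128 + 64 + 16 + 1 = 977 ✓



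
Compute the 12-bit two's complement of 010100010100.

Original: 010100010100
Step 1 - Invert all bits: 101011101011
Step 2 - Add 1: 101011101100
Verification: 010100010100 + 101011101100 = 1000000000000; discarding the end carry (carry out of the top bit) leaves the 12-bit value 000000000000, as required for x + (-x)



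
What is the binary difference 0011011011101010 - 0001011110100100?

Method 1 - Direct subtraction (column by column from the right: bit − bit − borrow-in; if negative, add 2 and borrow 1 from the next column):
borrow: 0011111000001000
        0011011011101010
-       0001011110100100
------------------------
        0001111101000110

Method 2 - Add two's complement:
Two's complement of 0001011110100100: invert → 1110100001011011, add 1 → 1110100001011100
  0011011011101010
+ 1110100001011100
------------------
 10001111101000110  (end carry out of the top bit = 1)
Discarding the end carry: 0001111101000110
Decimal check:
  0011011011101010 = 8192 + 4096 + 1024 + 512 + 128 + 64 + 32 + 8 + 2 = 14058
  0001011110100100 = 4096 + 1024 + 512 + 256 + 128 + 32 + 4 = 6052
  14058 - 6052 = 8006, and 0001111101000110 = 4096 + 2048 + 1024 + 512 + 256 + 64 + 4 + 2 = 8006 ✓



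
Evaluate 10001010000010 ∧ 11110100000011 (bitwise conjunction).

AND: 1 only when both bits are 1
  10001010000010
& 11110100000011
----------------
  10000000000010
Decimal: 8834 & 15619 = 8194



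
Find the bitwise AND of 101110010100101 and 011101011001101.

AND: 1 only when both bits are 1
  101110010100101
& 011101011001101
-----------------
  001100010000101
Decimal: 23717 & 15053 = 6277



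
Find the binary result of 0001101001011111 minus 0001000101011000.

Method 1 - Direct subtraction (column by column from the right: bit − bit − borrow-in; if negative, add 2 and borrow 1 from the next column):
borrow: 0000001000000000
        0001101001011111
-       0001000101011000
------------------------
        0000100100000111

Method 2 - Add two's complement:
Two's complement of 0001000101011000: invert → 1110111010100111, add 1 → 1110111010101000
  0001101001011111
+ 1110111010101000
------------------
 10000100100000111  (end carry out of the top bit = 1)
Discarding the end carry: 0000100100000111
Decimal check:
  0001101001011111 = 4096 + 2048 + 512 + 64 + 16 + 8 + 4 + 2 + 1 = 6751
  0001000101011000 = 4096 + 256 + 64 + 16 + 8 = 4440
  6751 - 4440 = 2311, and 0000100100000111 = 2048 + 256 + 4 + 2 + 1 = 2311 ✓



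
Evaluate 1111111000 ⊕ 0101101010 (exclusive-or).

XOR: 1 when bits differ
  1111111000
^ 0101101010
------------
  1010010010
Decimal: 1016 ^ 362 = 658



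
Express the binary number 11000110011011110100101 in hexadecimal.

Group into 4-bit nibbles from right:
  0110 = 6
  0011 = 3
  0011 = 3
  0111 = 7
  1010 = A
  0101 = 5
Result: 6337A5



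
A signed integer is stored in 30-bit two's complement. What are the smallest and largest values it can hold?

For 30-bit two's complement:
Minimum: -2^29 = -536870912
Maximum: 2^29 - 1 = 536870911



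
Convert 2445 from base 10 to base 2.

Using repeated division by 2:
2445 ÷ 2 = 1222 remainder 1
1222 ÷ 2 = 611 remainder 0
611 ÷ 2 = 305 remainder 1
305 ÷ 2 = 152 remainder 1
152 ÷ 2 = 76 remainder 0
76 ÷ 2 = 38 remainder 0
38 ÷ 2 = 19 remainder 0
19 ÷ 2 = 9 remainder 1
9 ÷ 2 = 4 remainder 1
4 ÷ 2 = 2 remainder 0
2 ÷ 2 = 1 remainder 0
1 ÷ 2 = 0 remainder 1
Reading remainders bottom to top: 100110001101



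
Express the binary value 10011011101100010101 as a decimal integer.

Sum of powers of 2 for each 1-bit:
2^0 + 2^2 + 2^4 + 2^8 + 2^9 + 2^11 + 2^12 + 2^13 + 2^15 + 2^16 + 2^19
= 1 + 4 + 16 + 256 + 512 + 2048 + 4096 + 8192 + 32768 + 65536 + 524288
= 637717



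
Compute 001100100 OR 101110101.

OR: 1 when either bit is 1
  001100100
| 101110101
-----------
  101110101
Decimal: 100 | 373 = 373



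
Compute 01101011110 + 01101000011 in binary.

Add column by column from the right: bit + bit + carry-in; write the sum mod 2, carry 1 when the sum is 2 or 3.
carry:  11010111100
        01101011110
+       01101000011
-------------------
       011010100001
(the carry out of the leftmost column, 0, becomes the leading bit)
Decimal check:
  01101011110 = 512 + 256 + 64 + 16 + 8 + 4 + 2 = 862
  01101000011 = 512 + 256 + 64 + 2 + 1 = 835
  862 + 835 = 1697, and 011010100001 = 1024 + 512 + 128 + 32 + 1 = 1697 ✓



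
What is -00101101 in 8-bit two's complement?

Original: 00101101
Step 1 - Invert all bits: 11010010
Step 2 - Add 1: 11010011
Verification: 00101101 + 11010011 = 100000000; discarding the end carry (carry out of the top bit) leaves the 8-bit value 00000000, as required for x + (-x)



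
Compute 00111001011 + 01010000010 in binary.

Add column by column from the right: bit + bit + carry-in; write the sum mod 2, carry 1 when the sum is 2 or 3.
carry:  11100000100
        00111001011
+       01010000010
-------------------
       010001001101
(the carry out of the leftmost column, 0, becomes the leading bit)
Decimal check:
  00111001011 = 256 + 128 + 64 + 8 + 2 + 1 = 459
  01010000010 = 512 + 128 + 2 = 642
  459 + 642 = 1101, and 010001001101 = 1024 + 64 + 8 + 4 + 1 = 1101 ✓



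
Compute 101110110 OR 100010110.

OR: 1 when either bit is 1
  101110110
| 100010110
-----------
  101110110
Decimal: 374 | 278 = 374



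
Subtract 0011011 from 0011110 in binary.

Method 1 - Direct subtraction (column by column from the right: bit − bit − borrow-in; if negative, add 2 and borrow 1 from the next column):
borrow: 0000110
        0011110
-       0011011
---------------
        0000011

Method 2 - Add two's complement:
Two's complement of 0011011: invert → 1100100, add 1 → 1100101
  0011110
+ 1100101
---------
 10000011  (end carry out of the top bit = 1)
Discarding the end carry: 0000011
Decimal check:
  0011110 = 16 + 8 + 4 + 2 = 30
  0011011 = 16 + 8 + 2 + 1 = 27
  30 - 27 = 3, and 0000011 = 2 + 1 = 3 ✓



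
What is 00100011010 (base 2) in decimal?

Sum of powers of 2 for each 1-bit:
2^1 + 2^3 + 2^4 + 2^8
= 2 + 8 + 16 + 256
= 282



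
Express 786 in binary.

Using repeated division by 2:
786 ÷ 2 = 393 remainder 0
393 ÷ 2 = 196 remainder 1
196 ÷ 2 = 98 remainder 0
98 ÷ 2 = 49 remainder 0
49 ÷ 2 = 24 remainder 1
24 ÷ 2 = 12 remainder 0
12 ÷ 2 = 6 remainder 0
6 ÷ 2 = 3 remainder 0
3 ÷ 2 = 1 remainder 1
1 ÷ 2 = 0 remainder 1
Reading remainders bottom to top: 1100010010



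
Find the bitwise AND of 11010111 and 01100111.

AND: 1 only when both bits are 1
  11010111
& 01100111
----------
  01000111
Decimal: 215 & 103 = 71



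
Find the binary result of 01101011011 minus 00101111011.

Method 1 - Direct subtraction (column by column from the right: bit − bit − borrow-in; if negative, add 2 and borrow 1 from the next column):
borrow: 01111000000
        01101011011
-       00101111011
-------------------
        00111100000

Method 2 - Add two's complement:
Two's complement of 00101111011: invert → 11010000100, add 1 → 11010000101
  01101011011
+ 11010000101
-------------
 100111100000  (end carry out of the top bit = 1)
Discarding the end carry: 00111100000
Decimal check:
  01101011011 = 512 + 256 + 64 + 16 + 8 + 2 + 1 = 859
  00101111011 = 256 + 64 + 32 + 16 + 8 + 2 + 1 = 379
  859 - 379 = 480, and 00111100000 = 256 + 128 + 64 + 32 = 480 ✓



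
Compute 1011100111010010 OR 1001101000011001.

OR: 1 when either bit is 1
  1011100111010010
| 1001101000011001
------------------
  1011101111011011
Decimal: 47570 | 39449 = 48091



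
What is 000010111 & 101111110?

AND: 1 only when both bits are 1
  000010111
& 101111110
-----------
  000010110
Decimal: 23 & 382 = 22



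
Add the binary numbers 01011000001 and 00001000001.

Add column by column from the right: bit + bit + carry-in; write the sum mod 2, carry 1 when the sum is 2 or 3.
carry:  00110000010
        01011000001
+       00001000001
-------------------
       001100000010
(the carry out of the leftmost column, 0, becomes the leading bit)
Decimal check:
  01011000001 = 512 + 128 + 64 + 1 = 705
  00001000001 = 64 + 1 = 65
  705 + 65 = 770, and 001100000010 = 512 + 256 + 2 = 770 ✓



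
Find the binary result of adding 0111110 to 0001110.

Add column by column from the right: bit + bit + carry-in; write the sum mod 2, carry 1 when the sum is 2 or 3.
carry:  1111100
        0111110
+       0001110
---------------
       01001100
(the carry out of the leftmost column, 0, becomes the leading bit)
Decimal check:
  0111110 = 32 + 16 + 8 + 4 + 2 = 62
  0001110 = 8 + 4 + 2 = 14
  62 + 14 = 76, and 01001100 = 64 + 8 + 4 = 76 ✓



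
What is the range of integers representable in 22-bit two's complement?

For 22-bit two's complement:
Minimum: -2^21 = -2097152
Maximum: 2^21 - 1 = 2097151



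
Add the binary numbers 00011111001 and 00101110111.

Add column by column from the right: bit + bit + carry-in; write the sum mod 2, carry 1 when the sum is 2 or 3.
carry:  01111111110
        00011111001
+       00101110111
-------------------
       001001110000
(the carry out of the leftmost column, 0, becomes the leading bit)
Decimal check:
  00011111001 = 128 + 64 + 32 + 16 + 8 + 1 = 249
  00101110111 = 256 + 64 + 32 + 16 + 4 + 2 + 1 = 375
  249 + 375 = 624, and 001001110000 = 512 + 64 + 32 + 16 = 624 ✓



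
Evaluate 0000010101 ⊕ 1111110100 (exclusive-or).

XOR: 1 when bits differ
  0000010101
^ 1111110100
------------
  1111100001
Decimal: 21 ^ 1012 = 993



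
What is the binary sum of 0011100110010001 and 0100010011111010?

Add column by column from the right: bit + bit + carry-in; write the sum mod 2, carry 1 when the sum is 2 or 3.
carry:  0000001111100000
        0011100110010001
+       0100010011111010
------------------------
       00111111010001011
(the carry out of the leftmost column, 0, becomes the leading bit)
Decimal check:
  0011100110010001 = 8192 + 4096 + 2048 + 256 + 128 + 16 + 1 = 14737
  0100010011111010 = 16384 + 1024 + 128 + 64 + 32 + 16 + 8 + 2 = 17658
  14737 + 17658 = 32395, and 00111111010001011 = 16384 + 8192 + 4096 + 2048 + 1024 + 512 + 128 + 8 + 2 + 1 = 32395 ✓

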